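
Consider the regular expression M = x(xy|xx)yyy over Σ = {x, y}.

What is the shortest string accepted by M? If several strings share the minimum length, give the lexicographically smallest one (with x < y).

xxxyyy

By inspection of the expression, no string of length less than 6 matches, and xxxyyy is the lexicographically first match of length 6.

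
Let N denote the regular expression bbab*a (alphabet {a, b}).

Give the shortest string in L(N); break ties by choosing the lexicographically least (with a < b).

By inspection of the expression, no string of length less than 4 matches, and bbaa is the lexicographically first match of length 4.

bbaa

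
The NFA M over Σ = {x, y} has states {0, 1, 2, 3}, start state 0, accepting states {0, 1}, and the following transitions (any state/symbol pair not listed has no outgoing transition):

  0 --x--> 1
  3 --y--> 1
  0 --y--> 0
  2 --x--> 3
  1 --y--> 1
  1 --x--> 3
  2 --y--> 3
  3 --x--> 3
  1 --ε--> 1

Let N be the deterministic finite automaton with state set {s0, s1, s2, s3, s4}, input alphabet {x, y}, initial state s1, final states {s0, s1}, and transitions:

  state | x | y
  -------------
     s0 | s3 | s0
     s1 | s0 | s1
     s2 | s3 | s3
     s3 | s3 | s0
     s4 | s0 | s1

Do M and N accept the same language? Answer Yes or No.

Exploring the product automaton M × N from the start pair (0, s1), following both machines on each input symbol, reaches 3 state pairs: (0, s1), (1, s0), (3, s3).
M accepts in {0, 1} and N accepts in {s0, s1}. In every reachable pair the two components are either both accepting — (0, s1), (1, s0) — or both non-accepting, so no string is accepted by exactly one of the machines: L(M) \ L(N) and L(N) \ L(M) are both empty.
Hence every string is accepted by M iff it is accepted by N, and the two languages coincide.

Yes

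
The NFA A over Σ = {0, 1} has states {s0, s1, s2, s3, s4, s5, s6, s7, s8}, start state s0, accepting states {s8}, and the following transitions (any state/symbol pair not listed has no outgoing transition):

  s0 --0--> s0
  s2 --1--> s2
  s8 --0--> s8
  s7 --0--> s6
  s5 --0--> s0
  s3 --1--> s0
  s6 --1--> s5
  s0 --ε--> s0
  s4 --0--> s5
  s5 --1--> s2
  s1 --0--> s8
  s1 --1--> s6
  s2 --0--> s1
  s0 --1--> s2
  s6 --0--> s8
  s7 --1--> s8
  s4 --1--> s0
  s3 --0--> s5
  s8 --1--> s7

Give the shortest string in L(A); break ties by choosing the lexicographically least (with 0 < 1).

A breadth-first search from s0 reaches an accepting state first via the path s0 → s2 → s1 → s8 on input 100.
No string of length < 3 is accepted (BFS exhausts all shorter strings without reaching an accepting state), and 100 is the lexicographically least accepting string of length 3.

100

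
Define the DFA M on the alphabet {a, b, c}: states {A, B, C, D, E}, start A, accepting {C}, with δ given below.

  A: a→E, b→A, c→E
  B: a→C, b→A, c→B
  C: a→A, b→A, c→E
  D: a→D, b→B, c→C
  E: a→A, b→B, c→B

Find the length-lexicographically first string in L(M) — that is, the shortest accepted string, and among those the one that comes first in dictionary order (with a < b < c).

A breadth-first search from A reaches an accepting state first via the path A → E → B → C on input aba.
No string of length < 3 is accepted (BFS exhausts all shorter strings without reaching an accepting state), and aba is the lexicographically least accepting string of length 3.

aba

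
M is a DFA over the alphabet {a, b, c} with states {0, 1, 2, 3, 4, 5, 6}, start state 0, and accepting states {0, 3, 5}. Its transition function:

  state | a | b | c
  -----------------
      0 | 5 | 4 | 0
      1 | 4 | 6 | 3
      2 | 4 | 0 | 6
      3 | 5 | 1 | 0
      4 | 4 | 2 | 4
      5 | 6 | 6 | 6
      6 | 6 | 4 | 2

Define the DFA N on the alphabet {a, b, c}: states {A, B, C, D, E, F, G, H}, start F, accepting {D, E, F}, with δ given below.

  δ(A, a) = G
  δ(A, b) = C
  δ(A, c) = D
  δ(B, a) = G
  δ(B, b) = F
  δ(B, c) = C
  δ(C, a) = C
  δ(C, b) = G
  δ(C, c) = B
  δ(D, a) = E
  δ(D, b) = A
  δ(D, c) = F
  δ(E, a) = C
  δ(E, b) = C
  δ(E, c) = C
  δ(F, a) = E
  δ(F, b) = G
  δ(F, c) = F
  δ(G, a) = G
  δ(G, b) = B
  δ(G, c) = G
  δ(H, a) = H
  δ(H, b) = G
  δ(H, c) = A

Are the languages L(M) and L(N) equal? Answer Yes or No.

Yes

Exploring the product automaton M × N from the start pair (0, F), following both machines on each input symbol, reaches 5 state pairs: (0, F), (5, E), (4, G), (6, C), (2, B).
M accepts in {0, 3, 5} and N accepts in {D, E, F}. In every reachable pair the two components are either both accepting — (0, F), (5, E) — or both non-accepting, so no string is accepted by exactly one of the machines: L(M) \ L(N) and L(N) \ L(M) are both empty.
Hence every string is accepted by M iff it is accepted by N, and the two languages coincide.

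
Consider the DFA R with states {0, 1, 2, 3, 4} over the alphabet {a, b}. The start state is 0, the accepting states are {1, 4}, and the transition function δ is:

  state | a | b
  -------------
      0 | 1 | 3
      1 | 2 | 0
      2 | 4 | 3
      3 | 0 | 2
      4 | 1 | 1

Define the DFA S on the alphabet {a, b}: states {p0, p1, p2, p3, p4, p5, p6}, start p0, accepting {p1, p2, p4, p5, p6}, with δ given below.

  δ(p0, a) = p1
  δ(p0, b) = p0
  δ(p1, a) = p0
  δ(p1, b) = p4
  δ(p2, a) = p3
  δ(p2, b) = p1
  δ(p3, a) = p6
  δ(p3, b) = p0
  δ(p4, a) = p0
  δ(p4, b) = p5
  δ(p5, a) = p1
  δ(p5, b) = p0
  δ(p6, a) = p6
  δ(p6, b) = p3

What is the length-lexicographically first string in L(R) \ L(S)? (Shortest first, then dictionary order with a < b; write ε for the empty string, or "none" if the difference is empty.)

aba

The string aba is accepted by R but not by S.
No shorter string lies in the difference, and aba is the lexicographically first length-3 string in L(R) \ L(S).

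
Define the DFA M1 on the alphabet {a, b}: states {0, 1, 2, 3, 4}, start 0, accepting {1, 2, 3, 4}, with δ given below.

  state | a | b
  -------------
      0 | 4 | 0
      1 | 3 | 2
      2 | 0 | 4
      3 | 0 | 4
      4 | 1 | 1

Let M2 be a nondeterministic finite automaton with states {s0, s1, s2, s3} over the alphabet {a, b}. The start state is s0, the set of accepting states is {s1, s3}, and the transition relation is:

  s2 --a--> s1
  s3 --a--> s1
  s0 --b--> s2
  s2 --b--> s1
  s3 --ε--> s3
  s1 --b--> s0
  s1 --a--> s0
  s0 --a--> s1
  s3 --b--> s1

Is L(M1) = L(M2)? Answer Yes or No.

The string aa is accepted by M1 but rejected by M2.
So L(M1) ≠ L(M2).

No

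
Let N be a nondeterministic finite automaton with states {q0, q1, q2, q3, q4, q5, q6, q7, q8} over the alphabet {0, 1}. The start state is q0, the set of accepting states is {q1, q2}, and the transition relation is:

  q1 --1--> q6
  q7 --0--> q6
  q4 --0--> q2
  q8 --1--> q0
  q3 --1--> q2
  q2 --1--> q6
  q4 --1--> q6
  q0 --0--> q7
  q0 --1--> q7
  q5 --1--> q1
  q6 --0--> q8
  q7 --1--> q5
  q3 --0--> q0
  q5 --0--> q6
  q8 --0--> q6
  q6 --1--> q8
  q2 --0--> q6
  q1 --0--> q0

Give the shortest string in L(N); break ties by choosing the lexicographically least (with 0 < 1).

011

A breadth-first search from q0 reaches an accepting state first via the path q0 → q7 → q5 → q1 on input 011.
No string of length < 3 is accepted (BFS exhausts all shorter strings without reaching an accepting state), and 011 is the lexicographically least accepting string of length 3.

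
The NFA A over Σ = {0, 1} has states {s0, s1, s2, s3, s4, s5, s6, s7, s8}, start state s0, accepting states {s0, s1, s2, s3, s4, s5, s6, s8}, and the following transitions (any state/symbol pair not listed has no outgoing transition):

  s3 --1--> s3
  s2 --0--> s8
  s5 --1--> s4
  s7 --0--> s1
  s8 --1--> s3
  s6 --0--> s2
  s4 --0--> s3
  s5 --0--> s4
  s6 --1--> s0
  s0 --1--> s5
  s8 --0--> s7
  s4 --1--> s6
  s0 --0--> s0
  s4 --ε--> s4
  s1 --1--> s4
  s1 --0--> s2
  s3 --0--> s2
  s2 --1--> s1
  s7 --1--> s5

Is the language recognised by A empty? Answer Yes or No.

No

The empty string ε is accepted: the run s0 ends in the accepting state s0.
Since at least one string is accepted, L(A) is not empty.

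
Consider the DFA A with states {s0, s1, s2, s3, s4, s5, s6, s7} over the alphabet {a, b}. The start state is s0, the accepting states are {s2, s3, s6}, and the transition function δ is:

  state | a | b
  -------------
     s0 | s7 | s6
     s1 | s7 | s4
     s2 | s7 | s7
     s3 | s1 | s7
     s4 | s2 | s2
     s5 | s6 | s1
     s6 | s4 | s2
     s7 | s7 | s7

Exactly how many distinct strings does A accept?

4

The useful subgraph on states {s0, s2, s4, s6} is acyclic, so L(A) is finite; the longest accepting path visits 4 useful states, giving maximum string length 3.
Counting accepting paths from s0 by length: 1 of length 1, 1 of length 2, 2 of length 3. Total 4.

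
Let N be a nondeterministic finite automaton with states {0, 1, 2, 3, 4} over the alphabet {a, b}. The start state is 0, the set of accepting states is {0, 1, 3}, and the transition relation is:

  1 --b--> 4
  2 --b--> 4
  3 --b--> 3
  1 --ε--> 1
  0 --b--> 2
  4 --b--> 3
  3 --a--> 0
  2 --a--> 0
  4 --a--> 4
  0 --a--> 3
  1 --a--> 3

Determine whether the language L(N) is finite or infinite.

infinite

State 0 is reachable from the start and can reach an accepting state, and it lies on the cycle 0 → 2 → 0.
Traversing that cycle any number of times yields accepted strings of unbounded length, so the language is infinite.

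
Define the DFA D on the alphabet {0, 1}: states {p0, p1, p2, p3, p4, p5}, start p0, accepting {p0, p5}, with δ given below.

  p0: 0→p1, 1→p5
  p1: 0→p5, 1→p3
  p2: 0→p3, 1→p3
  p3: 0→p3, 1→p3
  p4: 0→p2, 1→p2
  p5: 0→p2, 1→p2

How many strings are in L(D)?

3

The useful subgraph on states {p0, p1, p5} is acyclic, so L(D) is finite; the longest accepting path visits 3 useful states, giving maximum string length 2.
Counting accepting paths from p0 by length: 1 of length 0, 1 of length 1, 1 of length 2. Total 3.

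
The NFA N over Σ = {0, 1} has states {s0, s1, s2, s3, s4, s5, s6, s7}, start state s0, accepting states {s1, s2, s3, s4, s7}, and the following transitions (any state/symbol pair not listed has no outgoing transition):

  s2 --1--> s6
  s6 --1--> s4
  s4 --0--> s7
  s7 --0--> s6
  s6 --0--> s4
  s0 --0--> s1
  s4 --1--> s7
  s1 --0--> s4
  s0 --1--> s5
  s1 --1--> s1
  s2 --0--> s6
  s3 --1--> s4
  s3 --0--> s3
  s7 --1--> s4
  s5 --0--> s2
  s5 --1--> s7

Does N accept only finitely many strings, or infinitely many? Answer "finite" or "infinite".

infinite

State s1 is reachable from the start and can reach an accepting state, and it lies on the cycle s1 → s1.
Traversing that cycle any number of times yields accepted strings of unbounded length, so the language is infinite.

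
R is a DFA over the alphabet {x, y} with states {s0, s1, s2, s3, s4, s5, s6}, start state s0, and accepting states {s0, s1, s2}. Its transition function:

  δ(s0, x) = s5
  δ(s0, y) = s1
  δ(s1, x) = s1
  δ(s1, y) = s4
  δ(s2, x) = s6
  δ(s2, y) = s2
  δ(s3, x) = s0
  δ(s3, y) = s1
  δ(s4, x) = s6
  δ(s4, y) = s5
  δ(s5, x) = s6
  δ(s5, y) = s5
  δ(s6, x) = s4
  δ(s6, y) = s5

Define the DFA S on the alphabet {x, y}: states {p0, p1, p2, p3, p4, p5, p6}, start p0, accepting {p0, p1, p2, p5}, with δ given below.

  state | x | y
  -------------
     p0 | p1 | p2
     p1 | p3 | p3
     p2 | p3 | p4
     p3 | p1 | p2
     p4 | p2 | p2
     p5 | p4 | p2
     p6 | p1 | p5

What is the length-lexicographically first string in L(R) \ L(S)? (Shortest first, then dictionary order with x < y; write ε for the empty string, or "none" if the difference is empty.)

The string yx is accepted by R but not by S.
No shorter string lies in the difference, and yx is the lexicographically first length-2 string in L(R) \ L(S).

yx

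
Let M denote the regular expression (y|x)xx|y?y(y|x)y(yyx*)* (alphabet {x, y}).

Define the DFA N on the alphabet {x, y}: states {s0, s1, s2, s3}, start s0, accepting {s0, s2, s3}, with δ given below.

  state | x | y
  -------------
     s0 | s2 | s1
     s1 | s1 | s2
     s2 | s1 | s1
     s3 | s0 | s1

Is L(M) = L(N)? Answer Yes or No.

The string xxx is accepted by M but rejected by N.
So L(M) ≠ L(N).

No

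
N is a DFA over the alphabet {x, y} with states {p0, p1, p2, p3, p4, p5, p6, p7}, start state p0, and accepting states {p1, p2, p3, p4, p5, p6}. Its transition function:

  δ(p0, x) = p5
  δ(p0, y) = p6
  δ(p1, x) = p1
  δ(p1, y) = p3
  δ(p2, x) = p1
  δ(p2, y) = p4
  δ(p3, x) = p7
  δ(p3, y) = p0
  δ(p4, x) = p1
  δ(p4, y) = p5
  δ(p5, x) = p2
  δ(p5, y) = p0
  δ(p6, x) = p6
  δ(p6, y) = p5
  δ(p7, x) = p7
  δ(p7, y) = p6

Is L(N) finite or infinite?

State p0 is reachable from the start and can reach an accepting state, and it lies on the cycle p0 → p5 → p0.
Traversing that cycle any number of times yields accepted strings of unbounded length, so the language is infinite.

infinite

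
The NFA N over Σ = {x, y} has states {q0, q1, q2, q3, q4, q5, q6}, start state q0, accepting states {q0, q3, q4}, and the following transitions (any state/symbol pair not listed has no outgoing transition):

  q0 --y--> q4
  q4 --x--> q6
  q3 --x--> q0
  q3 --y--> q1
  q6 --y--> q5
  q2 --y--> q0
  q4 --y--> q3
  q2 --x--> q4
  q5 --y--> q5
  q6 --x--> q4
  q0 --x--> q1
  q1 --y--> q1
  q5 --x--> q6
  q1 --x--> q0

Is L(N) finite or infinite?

State q0 is reachable from the start and can reach an accepting state, and it lies on the cycle q0 → q1 → q0.
Traversing that cycle any number of times yields accepted strings of unbounded length, so the language is infinite.

infinite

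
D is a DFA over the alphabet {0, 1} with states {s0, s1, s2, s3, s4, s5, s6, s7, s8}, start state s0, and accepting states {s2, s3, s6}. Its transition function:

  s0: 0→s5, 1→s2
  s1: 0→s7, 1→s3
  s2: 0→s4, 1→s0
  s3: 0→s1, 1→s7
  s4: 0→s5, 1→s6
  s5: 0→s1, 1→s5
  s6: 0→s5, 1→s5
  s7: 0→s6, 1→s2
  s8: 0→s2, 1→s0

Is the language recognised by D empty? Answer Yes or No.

The string 1 is accepted: the run s0 → s2 ends in the accepting state s2.
Since at least one string is accepted, L(D) is not empty.

No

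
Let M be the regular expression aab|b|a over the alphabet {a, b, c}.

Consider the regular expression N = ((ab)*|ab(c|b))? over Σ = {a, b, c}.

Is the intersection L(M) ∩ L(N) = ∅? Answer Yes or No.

Converting the expression M to a DFA (subset construction, then merging equivalent states) gives the minimal DFA with states {m0, m1, m2, m3, m4}, start state m0, accepting states {m1, m2} and transitions m0: a→m1, b→m2, c→m3; m1: a→m4, b→m3, c→m3; m2: a→m3, b→m3, c→m3; m3: a→m3, b→m3, c→m3; m4: a→m3, b→m2, c→m3.
Converting the expression N to a DFA (subset construction, then merging equivalent states) gives the minimal DFA with states {n0, n1, n2, n3, n4, n5, n6}, start state n0, accepting states {n0, n3, n5, n6} and transitions n0: a→n1, b→n2, c→n2; n1: a→n2, b→n3, c→n2; n2: a→n2, b→n2, c→n2; n3: a→n4, b→n5, c→n5; n4: a→n2, b→n6, c→n2; n5: a→n2, b→n2, c→n2; n6: a→n4, b→n2, c→n2.
Exploring the product automaton M × N from the start pair (m0, n0), following both machines on each input symbol, reaches 9 state pairs: (m0, n0), (m1, n1), (m2, n2), (m3, n2), (m4, n2), (m3, n3), (m3, n4), (m3, n5), (m3, n6).
M accepts in {m1, m2} and N accepts in {n0, n3, n5, n6}; no reachable pair has both components accepting, so no string drives both machines to acceptance simultaneously and L(M) ∩ L(N) = ∅.
So no string is accepted by both, and the intersection is empty.

Yes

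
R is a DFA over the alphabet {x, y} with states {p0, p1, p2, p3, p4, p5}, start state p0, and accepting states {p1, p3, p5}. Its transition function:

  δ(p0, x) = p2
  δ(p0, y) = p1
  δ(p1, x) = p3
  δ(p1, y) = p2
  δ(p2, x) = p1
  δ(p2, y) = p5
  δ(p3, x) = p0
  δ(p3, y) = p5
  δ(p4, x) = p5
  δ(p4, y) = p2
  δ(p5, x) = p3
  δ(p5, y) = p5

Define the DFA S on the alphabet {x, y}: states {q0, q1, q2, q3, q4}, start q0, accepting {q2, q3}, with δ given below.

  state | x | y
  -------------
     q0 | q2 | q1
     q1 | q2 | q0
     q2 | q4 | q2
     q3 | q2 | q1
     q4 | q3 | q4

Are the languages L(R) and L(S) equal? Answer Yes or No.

The string y is accepted by R but rejected by S.
So L(R) ≠ L(S).

No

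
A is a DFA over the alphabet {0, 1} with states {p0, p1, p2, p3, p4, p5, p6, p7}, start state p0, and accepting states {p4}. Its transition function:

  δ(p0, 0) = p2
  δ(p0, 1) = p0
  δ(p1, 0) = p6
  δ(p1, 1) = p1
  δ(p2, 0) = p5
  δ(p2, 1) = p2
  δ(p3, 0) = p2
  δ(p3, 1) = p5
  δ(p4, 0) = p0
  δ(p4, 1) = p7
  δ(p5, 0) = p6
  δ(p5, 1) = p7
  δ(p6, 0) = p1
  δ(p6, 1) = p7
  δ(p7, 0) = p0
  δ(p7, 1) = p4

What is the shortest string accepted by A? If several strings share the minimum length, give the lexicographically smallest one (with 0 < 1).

A breadth-first search from p0 reaches an accepting state first via the path p0 → p2 → p5 → p7 → p4 on input 0011.
No string of length < 4 is accepted (BFS exhausts all shorter strings without reaching an accepting state), and 0011 is the lexicographically least accepting string of length 4.

0011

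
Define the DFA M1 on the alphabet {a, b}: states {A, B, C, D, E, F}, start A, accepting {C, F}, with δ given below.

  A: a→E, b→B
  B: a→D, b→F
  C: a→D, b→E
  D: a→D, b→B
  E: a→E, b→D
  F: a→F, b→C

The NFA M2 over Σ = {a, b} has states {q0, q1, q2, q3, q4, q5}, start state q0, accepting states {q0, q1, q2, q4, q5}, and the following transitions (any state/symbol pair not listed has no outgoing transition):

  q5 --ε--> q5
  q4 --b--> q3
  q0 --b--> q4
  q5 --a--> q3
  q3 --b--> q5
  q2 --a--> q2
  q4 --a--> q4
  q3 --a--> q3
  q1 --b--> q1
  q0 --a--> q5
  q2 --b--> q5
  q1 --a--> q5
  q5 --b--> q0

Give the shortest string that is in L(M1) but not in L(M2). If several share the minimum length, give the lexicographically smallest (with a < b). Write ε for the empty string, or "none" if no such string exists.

bb

The string bb is accepted by M1 but not by M2.
No shorter string lies in the difference, and bb is the lexicographically first length-2 string in L(M1) \ L(M2).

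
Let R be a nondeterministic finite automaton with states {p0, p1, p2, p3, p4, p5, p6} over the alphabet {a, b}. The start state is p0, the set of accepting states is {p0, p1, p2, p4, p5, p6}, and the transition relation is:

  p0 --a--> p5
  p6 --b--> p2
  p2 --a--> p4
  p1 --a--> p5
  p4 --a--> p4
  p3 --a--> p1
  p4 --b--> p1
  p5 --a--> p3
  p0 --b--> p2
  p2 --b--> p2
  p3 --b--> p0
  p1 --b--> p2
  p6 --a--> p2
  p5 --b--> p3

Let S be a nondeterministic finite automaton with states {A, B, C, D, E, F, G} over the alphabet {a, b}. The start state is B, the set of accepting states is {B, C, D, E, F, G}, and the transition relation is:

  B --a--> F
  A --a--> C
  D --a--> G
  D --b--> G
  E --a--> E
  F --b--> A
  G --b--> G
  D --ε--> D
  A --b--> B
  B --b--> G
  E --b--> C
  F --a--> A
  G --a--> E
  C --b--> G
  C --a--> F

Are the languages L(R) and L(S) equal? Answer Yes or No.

Exploring the product automaton R × S from the start pair (p0, B), following both machines on each input symbol, reaches 6 state pairs: (p0, B), (p5, F), (p2, G), (p3, A), (p4, E), (p1, C).
R accepts in {p0, p1, p2, p4, p5, p6} and S accepts in {B, C, D, E, F, G}. In every reachable pair the two components are either both accepting — (p0, B), (p5, F), (p2, G), (p4, E), (p1, C) — or both non-accepting, so no string is accepted by exactly one of the machines: L(R) \ L(S) and L(S) \ L(R) are both empty.
Hence every string is accepted by R iff it is accepted by S, and the two languages coincide.

Yes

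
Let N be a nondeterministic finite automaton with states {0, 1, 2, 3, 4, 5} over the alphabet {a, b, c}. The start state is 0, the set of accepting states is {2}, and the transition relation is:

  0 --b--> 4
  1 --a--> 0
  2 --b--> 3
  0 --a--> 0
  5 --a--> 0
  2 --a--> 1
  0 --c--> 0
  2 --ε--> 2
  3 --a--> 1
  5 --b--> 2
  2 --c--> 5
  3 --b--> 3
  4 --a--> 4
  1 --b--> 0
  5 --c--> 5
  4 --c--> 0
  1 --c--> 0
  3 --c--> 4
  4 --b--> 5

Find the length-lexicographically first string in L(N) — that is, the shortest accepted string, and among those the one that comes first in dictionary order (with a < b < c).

bbb

A breadth-first search from 0 reaches an accepting state first via the path 0 → 4 → 5 → 2 on input bbb.
No string of length < 3 is accepted (BFS exhausts all shorter strings without reaching an accepting state), and bbb is the lexicographically least accepting string of length 3.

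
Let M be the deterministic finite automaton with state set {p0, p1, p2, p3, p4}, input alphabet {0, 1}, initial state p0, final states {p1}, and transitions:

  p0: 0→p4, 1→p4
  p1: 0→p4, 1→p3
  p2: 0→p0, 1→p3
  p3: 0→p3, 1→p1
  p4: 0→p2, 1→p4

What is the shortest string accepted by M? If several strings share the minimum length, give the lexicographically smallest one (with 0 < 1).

0011

A breadth-first search from p0 reaches an accepting state first via the path p0 → p4 → p2 → p3 → p1 on input 0011.
No string of length < 4 is accepted (BFS exhausts all shorter strings without reaching an accepting state), and 0011 is the lexicographically least accepting string of length 4.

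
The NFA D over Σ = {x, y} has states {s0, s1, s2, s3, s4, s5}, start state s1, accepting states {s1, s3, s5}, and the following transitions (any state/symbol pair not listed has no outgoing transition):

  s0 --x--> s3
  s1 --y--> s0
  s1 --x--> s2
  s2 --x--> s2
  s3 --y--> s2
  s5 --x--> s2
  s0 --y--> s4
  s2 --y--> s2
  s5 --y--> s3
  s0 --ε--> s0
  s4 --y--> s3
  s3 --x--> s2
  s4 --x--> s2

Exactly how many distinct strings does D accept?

The useful subgraph on states {s0, s1, s3, s4} is acyclic, so L(D) is finite; the longest accepting path visits 4 useful states, giving maximum string length 3.
Counting accepting paths from s1 by length: 1 of length 0, 1 of length 2, 1 of length 3. Total 3.

3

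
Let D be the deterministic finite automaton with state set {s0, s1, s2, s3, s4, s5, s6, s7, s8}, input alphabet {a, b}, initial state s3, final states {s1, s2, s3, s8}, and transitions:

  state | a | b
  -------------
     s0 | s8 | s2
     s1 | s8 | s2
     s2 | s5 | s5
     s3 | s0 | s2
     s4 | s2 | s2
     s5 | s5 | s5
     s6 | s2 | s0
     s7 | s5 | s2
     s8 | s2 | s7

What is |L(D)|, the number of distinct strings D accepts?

6

The useful subgraph on states {s0, s2, s3, s7, s8} is acyclic, so L(D) is finite; the longest accepting path visits 5 useful states, giving maximum string length 4.
Counting accepting paths from s3 by length: 1 of length 0, 1 of length 1, 2 of length 2, 1 of length 3, 1 of length 4. Total 6.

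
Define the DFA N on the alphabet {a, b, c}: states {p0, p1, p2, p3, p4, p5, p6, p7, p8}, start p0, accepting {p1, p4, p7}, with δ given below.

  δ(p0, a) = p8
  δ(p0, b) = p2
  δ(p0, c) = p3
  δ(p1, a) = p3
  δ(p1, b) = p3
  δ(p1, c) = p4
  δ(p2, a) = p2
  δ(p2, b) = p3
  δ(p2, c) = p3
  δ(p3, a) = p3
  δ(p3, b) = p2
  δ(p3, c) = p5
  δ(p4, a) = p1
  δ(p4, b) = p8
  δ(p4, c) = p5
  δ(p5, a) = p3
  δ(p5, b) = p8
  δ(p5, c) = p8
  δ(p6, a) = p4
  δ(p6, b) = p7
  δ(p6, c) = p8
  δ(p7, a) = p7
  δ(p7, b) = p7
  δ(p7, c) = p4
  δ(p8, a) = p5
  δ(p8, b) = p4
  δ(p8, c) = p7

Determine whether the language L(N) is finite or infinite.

State p8 is reachable from the start and can reach an accepting state, and it lies on the cycle p8 → p4 → p8.
Traversing that cycle any number of times yields accepted strings of unbounded length, so the language is infinite.

infinite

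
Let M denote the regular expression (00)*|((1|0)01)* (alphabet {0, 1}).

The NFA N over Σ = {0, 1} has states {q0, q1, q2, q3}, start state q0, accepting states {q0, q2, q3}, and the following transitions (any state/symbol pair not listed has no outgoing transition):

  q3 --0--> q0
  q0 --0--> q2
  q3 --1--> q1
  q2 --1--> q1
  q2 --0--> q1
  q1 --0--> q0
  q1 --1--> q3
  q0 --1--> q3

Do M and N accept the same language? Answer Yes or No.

The string 00 is accepted by M but rejected by N.
So L(M) ≠ L(N).

No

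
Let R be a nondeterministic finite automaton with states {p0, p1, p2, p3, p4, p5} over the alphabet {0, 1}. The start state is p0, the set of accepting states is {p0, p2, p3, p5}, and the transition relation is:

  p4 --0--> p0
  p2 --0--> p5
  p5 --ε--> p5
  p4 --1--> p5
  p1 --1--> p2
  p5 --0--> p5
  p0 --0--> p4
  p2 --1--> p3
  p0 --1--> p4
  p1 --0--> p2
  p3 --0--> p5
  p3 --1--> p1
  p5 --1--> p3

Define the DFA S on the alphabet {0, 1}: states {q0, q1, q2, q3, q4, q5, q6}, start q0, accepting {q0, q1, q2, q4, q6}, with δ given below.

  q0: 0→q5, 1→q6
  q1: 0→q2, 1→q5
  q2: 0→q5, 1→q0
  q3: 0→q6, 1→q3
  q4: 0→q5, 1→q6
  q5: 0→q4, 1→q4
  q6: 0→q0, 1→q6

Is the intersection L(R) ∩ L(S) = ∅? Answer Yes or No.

The empty string ε is accepted by both R and S.
Hence L(R) ∩ L(S) ≠ ∅.

No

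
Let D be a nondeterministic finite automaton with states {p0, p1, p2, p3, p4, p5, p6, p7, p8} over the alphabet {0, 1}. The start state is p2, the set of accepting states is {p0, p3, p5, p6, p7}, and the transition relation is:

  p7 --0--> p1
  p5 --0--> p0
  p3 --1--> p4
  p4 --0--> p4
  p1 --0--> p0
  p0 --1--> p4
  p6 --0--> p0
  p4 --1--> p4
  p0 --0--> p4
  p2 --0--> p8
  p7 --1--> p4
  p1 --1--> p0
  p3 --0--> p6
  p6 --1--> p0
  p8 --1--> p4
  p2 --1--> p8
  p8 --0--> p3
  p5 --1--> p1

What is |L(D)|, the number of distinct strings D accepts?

The useful subgraph on states {p0, p2, p3, p6, p8} is acyclic, so L(D) is finite; the longest accepting path visits 5 useful states, giving maximum string length 4.
Counting accepting paths from p2 by length: 2 of length 2, 2 of length 3, 4 of length 4. Total 8.

8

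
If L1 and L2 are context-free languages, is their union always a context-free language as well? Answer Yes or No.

Yes

Take grammars for L₁ and L₂ with disjoint nonterminals and start symbols S₁, S₂; the grammar with a new start symbol and productions S → S₁ | S₂ generates L₁ ∪ L₂.
So the context-free languages are closed under union.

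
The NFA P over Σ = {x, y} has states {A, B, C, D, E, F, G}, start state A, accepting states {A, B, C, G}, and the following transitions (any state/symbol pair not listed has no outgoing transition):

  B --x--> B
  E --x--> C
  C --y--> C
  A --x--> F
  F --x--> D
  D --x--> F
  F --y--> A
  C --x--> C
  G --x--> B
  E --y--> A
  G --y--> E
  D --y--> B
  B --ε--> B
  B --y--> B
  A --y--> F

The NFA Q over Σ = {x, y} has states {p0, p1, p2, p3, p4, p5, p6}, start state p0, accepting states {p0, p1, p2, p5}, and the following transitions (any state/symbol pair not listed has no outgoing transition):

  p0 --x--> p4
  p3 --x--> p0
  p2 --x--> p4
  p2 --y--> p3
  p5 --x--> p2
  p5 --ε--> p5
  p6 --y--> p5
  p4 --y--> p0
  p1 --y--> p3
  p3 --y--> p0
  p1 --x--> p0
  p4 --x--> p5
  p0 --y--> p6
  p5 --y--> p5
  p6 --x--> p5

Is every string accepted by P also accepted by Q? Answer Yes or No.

No

The string xxxy is in L(P) but not in L(Q).
So L(P) ⊄ L(Q).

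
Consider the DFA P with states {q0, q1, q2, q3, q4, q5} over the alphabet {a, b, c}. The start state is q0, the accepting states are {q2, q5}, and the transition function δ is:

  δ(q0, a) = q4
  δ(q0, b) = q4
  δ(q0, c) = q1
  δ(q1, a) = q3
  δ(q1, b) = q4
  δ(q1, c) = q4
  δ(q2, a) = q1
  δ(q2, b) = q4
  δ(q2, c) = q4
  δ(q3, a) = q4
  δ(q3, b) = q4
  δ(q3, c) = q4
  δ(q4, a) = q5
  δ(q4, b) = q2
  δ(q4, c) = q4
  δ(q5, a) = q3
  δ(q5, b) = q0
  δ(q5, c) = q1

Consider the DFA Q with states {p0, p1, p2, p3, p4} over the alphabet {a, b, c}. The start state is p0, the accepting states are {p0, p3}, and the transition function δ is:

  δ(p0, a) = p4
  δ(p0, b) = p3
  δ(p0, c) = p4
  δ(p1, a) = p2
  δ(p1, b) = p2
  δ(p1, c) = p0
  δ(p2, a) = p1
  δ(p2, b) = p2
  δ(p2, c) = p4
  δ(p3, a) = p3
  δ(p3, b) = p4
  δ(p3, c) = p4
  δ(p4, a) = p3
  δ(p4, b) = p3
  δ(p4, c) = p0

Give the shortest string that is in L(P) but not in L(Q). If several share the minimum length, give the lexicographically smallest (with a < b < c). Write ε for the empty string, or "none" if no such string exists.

bb

The string bb is accepted by P but not by Q.
No shorter string lies in the difference, and bb is the lexicographically first length-2 string in L(P) \ L(Q).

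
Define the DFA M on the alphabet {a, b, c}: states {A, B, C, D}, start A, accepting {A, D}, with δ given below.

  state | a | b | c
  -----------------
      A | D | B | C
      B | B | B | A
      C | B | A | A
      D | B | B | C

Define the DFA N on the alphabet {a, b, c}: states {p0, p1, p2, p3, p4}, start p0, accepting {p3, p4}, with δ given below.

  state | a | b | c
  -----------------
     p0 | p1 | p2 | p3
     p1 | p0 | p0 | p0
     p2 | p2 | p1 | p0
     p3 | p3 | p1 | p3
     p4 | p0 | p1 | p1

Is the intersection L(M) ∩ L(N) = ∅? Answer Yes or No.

The string cc is accepted by both M and N.
Hence L(M) ∩ L(N) ≠ ∅.

No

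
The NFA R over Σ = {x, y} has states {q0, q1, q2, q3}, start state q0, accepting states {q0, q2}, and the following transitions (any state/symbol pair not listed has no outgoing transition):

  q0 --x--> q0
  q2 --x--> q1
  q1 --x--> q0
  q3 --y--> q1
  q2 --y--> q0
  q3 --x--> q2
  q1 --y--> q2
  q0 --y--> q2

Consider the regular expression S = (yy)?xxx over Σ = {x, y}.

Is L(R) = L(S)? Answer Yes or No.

The empty string ε is accepted by R but rejected by S.
So L(R) ≠ L(S).

No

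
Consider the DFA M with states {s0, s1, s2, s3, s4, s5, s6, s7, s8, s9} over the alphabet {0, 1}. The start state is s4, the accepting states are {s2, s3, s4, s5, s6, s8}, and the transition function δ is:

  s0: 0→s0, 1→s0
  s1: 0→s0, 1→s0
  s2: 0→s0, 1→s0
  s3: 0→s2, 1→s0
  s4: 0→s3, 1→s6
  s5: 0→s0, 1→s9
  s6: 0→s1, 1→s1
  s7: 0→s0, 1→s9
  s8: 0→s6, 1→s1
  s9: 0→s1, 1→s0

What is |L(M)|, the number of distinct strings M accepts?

4

The useful subgraph on states {s2, s3, s4, s6} is acyclic, so L(M) is finite; the longest accepting path visits 3 useful states, giving maximum string length 2.
Counting accepting paths from s4 by length: 1 of length 0, 2 of length 1, 1 of length 2. Total 4.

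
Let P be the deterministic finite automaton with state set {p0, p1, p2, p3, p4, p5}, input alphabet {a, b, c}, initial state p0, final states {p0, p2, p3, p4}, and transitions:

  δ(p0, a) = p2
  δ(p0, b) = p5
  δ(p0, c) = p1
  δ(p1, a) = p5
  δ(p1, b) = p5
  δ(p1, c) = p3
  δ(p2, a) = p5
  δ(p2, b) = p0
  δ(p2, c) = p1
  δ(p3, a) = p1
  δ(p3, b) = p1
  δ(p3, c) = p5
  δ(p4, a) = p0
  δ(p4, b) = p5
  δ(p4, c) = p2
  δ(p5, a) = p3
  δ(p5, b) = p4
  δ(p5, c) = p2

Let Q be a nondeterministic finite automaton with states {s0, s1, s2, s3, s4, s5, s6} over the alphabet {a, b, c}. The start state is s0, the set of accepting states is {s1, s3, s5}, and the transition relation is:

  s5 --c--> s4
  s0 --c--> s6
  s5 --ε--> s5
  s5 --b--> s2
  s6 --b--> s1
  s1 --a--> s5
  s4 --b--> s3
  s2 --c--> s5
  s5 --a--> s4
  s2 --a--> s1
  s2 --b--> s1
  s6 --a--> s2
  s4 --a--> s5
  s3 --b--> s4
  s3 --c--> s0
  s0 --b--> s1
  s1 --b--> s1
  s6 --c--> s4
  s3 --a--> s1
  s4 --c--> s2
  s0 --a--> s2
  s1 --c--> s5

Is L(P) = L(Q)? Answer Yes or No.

The empty string ε is accepted by P but rejected by Q.
So L(P) ≠ L(Q).

No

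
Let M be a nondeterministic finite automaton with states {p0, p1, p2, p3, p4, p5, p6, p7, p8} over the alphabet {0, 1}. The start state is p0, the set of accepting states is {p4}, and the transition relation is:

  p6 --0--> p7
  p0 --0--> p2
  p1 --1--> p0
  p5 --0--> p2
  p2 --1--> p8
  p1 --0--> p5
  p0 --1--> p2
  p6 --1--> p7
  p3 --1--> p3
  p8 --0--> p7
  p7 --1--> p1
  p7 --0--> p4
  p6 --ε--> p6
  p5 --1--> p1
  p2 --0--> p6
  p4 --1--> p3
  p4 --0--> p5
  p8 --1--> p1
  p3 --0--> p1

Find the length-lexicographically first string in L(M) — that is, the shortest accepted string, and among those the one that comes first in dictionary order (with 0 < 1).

0000

A breadth-first search from p0 reaches an accepting state first via the path p0 → p2 → p6 → p7 → p4 on input 0000.
No string of length < 4 is accepted (BFS exhausts all shorter strings without reaching an accepting state), and 0000 is the lexicographically least accepting string of length 4.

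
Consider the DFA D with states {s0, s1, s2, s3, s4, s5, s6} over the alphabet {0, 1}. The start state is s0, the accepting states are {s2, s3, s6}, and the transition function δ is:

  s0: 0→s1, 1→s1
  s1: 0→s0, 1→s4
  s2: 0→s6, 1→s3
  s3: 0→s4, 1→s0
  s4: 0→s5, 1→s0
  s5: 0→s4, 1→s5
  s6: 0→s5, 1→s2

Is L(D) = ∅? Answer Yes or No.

The states reachable from the start state are {s0, s1, s4, s5}.
None of the accepting states {s2, s3, s6} is reachable, so no string is accepted and L(D) = ∅.

Yes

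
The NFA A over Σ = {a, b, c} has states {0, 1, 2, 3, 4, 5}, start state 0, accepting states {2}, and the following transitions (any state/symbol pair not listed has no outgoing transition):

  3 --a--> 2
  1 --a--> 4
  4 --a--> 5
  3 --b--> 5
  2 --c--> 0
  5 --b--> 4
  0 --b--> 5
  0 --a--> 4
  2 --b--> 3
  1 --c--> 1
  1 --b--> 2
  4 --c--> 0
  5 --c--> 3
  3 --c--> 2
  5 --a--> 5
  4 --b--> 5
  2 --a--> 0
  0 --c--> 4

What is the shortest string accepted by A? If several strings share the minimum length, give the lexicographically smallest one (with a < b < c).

bca

A breadth-first search from 0 reaches an accepting state first via the path 0 → 5 → 3 → 2 on input bca.
No string of length < 3 is accepted (BFS exhausts all shorter strings without reaching an accepting state), and bca is the lexicographically least accepting string of length 3.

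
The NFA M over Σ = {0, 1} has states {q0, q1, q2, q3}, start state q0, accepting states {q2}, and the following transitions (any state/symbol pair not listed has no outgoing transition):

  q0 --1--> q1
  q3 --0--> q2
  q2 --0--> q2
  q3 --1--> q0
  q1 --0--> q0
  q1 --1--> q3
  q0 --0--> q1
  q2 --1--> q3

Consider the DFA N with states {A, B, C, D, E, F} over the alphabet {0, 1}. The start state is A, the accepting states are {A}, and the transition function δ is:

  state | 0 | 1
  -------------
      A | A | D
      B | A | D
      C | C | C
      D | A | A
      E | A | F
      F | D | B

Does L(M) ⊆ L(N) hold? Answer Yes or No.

Exploring the product automaton M × N from the start pair (q0, A), following both machines on each input symbol, reaches 7 state pairs: (q0, A), (q1, A), (q1, D), (q3, D), (q3, A), (q2, A), (q0, D).
M accepts in {q2} and N accepts in {A}. The reachable pairs whose M-component is accepting are (q2, A); in each of them the N-component is accepting too, so the product for L(M) \ L(N) (M-component accepting, N-component rejecting) has no reachable accepting pair and the difference is empty.
Hence every string in L(M) is also in L(N).

Yes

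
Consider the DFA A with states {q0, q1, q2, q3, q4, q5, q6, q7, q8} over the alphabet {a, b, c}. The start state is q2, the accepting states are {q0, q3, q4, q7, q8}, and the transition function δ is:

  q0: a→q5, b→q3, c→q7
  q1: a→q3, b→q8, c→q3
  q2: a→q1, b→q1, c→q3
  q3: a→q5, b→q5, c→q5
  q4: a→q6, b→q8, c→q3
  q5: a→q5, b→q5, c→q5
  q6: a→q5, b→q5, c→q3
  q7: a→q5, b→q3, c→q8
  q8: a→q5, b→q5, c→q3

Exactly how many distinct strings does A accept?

9

The useful subgraph on states {q1, q2, q3, q8} is acyclic, so L(A) is finite; the longest accepting path visits 4 useful states, giving maximum string length 3.
Counting accepting paths from q2 by length: 1 of length 1, 6 of length 2, 2 of length 3. Total 9.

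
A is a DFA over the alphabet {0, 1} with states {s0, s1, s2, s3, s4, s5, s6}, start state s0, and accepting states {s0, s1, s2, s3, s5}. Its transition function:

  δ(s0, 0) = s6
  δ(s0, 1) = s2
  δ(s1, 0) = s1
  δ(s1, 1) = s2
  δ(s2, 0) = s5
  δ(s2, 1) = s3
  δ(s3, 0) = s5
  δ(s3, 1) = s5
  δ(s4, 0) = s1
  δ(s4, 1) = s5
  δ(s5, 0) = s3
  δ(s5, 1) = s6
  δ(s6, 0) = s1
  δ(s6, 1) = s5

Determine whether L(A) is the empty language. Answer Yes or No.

No

The empty string ε is accepted: the run s0 ends in the accepting state s0.
Since at least one string is accepted, L(A) is not empty.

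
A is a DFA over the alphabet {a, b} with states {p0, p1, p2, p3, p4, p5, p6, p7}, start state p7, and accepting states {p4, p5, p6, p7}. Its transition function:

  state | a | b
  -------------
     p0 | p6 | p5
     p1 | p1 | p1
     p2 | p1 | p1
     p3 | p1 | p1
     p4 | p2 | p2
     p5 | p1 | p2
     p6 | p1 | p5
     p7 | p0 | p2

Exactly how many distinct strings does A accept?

4

The useful subgraph on states {p0, p5, p6, p7} is acyclic, so L(A) is finite; the longest accepting path visits 4 useful states, giving maximum string length 3.
Counting accepting paths from p7 by length: 1 of length 0, 2 of length 2, 1 of length 3. Total 4.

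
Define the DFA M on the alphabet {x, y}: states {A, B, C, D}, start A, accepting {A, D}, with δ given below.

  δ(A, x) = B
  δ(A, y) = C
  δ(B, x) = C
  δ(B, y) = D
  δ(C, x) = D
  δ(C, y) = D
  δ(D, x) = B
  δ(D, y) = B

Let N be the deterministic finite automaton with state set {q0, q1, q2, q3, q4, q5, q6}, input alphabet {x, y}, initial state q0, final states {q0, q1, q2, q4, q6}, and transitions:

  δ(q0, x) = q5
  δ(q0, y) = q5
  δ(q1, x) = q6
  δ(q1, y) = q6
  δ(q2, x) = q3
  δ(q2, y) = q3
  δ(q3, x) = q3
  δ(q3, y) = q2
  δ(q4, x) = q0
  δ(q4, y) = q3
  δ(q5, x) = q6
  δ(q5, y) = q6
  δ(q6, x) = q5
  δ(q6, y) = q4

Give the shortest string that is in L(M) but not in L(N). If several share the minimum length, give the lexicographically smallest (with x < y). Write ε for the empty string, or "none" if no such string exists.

xxx

The string xxx is accepted by M but not by N.
No shorter string lies in the difference, and xxx is the lexicographically first length-3 string in L(M) \ L(N).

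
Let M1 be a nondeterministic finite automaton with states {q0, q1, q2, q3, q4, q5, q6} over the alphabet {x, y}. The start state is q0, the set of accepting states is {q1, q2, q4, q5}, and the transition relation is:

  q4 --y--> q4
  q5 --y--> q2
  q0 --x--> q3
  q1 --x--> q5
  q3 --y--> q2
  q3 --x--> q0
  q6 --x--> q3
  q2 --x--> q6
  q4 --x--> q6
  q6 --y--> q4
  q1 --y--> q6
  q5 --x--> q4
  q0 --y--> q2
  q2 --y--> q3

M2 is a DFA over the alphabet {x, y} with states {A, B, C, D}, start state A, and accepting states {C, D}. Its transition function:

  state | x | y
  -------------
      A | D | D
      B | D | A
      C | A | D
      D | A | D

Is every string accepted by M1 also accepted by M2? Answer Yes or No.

Yes

Exploring the product automaton M1 × M2 from the start pair (q0, A), following both machines on each input symbol, reaches 5 state pairs: (q0, A), (q3, D), (q2, D), (q6, A), (q4, D).
M1 accepts in {q1, q2, q4, q5} and M2 accepts in {C, D}. The reachable pairs whose M1-component is accepting are (q2, D), (q4, D); in each of them the M2-component is accepting too, so the product for L(M1) \ L(M2) (M1-component accepting, M2-component rejecting) has no reachable accepting pair and the difference is empty.
Hence every string in L(M1) is also in L(M2).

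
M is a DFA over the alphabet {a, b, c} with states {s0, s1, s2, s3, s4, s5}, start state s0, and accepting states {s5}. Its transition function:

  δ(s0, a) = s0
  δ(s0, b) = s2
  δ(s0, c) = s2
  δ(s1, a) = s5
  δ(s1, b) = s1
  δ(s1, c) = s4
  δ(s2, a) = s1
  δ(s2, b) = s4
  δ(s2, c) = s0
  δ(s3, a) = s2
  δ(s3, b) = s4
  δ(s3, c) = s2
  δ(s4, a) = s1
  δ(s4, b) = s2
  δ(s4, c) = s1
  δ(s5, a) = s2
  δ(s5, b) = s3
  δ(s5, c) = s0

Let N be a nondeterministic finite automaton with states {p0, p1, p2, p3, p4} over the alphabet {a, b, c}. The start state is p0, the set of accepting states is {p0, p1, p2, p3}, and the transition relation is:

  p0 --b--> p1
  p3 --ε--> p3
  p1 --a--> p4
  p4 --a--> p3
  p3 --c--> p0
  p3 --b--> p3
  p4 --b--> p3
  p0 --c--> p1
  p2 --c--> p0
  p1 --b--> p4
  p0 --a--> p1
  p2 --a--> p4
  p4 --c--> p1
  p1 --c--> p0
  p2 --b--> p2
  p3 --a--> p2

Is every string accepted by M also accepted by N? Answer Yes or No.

No

The string acaa is in L(M) but not in L(N).
So L(M) ⊄ L(N).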